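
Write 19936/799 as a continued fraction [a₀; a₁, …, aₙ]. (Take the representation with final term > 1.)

[24; 1, 19, 2, 19]

19936 = 24*799 + 760
799 = 1*760 + 39
760 = 19*39 + 19
39 = 2*19 + 1
19 = 19*1 + 0  (stop)
So 19936/799 = [24; 1, 19, 2, 19].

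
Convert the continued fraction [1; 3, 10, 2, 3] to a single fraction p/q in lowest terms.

Fold from the inside: start with 3/1.
  2 + 1/3 = 7/3
  10 + 3/7 = 73/7
  3 + 7/73 = 226/73
  1 + 73/226 = 299/226

299/226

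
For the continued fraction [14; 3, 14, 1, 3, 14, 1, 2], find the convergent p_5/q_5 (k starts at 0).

Using pₖ = aₖpₖ₋₁ + pₖ₋₂, qₖ = aₖqₖ₋₁ + qₖ₋₂ (with p₋₁=1, p₋₂=0, q₋₁=0, q₋₂=1):
  k=0: a=14, p=14, q=1
  k=1: a=3, p=43, q=3
  k=2: a=14, p=616, q=43
  k=3: a=1, p=659, q=46
  k=4: a=3, p=2593, q=181
  k=5: a=14, p=36961, q=2580

36961/2580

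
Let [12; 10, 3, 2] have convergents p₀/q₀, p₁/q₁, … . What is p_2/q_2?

375/31

Using pₖ = aₖpₖ₋₁ + pₖ₋₂, qₖ = aₖqₖ₋₁ + qₖ₋₂ (with p₋₁=1, p₋₂=0, q₋₁=0, q₋₂=1):
  k=0: a=12, p=12, q=1
  k=1: a=10, p=121, q=10
  k=2: a=3, p=375, q=31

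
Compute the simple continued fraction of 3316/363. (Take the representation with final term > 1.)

[9; 7, 2, 2, 4, 2]

3316 = 9*363 + 49
363 = 7*49 + 20
49 = 2*20 + 9
20 = 2*9 + 2
9 = 4*2 + 1
2 = 2*1 + 0  (stop)
So 3316/363 = [9; 7, 2, 2, 4, 2].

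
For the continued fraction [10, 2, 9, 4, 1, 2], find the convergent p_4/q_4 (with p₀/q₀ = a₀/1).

1016/97

Using pₖ = aₖpₖ₋₁ + pₖ₋₂, qₖ = aₖqₖ₋₁ + qₖ₋₂ (with p₋₁=1, p₋₂=0, q₋₁=0, q₋₂=1):
  k=0: a=10, p=10, q=1
  k=1: a=2, p=21, q=2
  k=2: a=9, p=199, q=19
  k=3: a=4, p=817, q=78
  k=4: a=1, p=1016, q=97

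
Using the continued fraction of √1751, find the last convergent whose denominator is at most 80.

2427/58

√1751 = [41; 1, 5, 2, 4, 2, 5, 1, 82, …] (period length 8).
Convergents:
  p_0/q_0 = 41/1
  p_1/q_1 = 42/1
  p_2/q_2 = 251/6
  p_3/q_3 = 544/13
  p_4/q_4 = 2427/58
  p_5/q_5 = 5398/129
q_4 = 58 ≤ 80 < 129 = q_5, so the answer is 2427/58.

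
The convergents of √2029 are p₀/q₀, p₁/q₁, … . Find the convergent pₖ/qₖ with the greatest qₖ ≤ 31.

√2029 = [45; 22, 1, 1, 22, 90, …] (period length 5).
Convergents:
  p_0/q_0 = 45/1
  p_1/q_1 = 991/22
  p_2/q_2 = 1036/23
  p_3/q_3 = 2027/45
q_2 = 23 ≤ 31 < 45 = q_3, so the answer is 1036/23.

1036/23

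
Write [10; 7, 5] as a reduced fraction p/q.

Fold from the inside: start with 5/1.
  7 + 1/5 = 36/5
  10 + 5/36 = 365/36

365/36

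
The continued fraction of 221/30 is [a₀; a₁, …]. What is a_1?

2

221 = 7·30 + 11   →  a_0 = 7
30 = 2·11 + 8   →  a_1 = 2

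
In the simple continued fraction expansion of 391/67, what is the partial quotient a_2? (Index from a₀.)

5

391 = 5·67 + 56   →  a_0 = 5
67 = 1·56 + 11   →  a_1 = 1
56 = 5·11 + 1   →  a_2 = 5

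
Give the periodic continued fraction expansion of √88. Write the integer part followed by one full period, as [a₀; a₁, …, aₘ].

a₀ = ⌊√88⌋ = 9.

[9; 2, 1, 1, 1, 2, 18]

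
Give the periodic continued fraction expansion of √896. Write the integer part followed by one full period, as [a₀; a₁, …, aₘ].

a₀ = ⌊√896⌋ = 29.
With m₀=0, d₀=1 and mₖ₊₁ = dₖaₖ − mₖ, dₖ₊₁ = (n − mₖ₊₁²)/dₖ, aₖ₊₁ = ⌊(a₀+mₖ₊₁)/dₖ₊₁⌋:
  k=1: m=29, d=55, a=1
  k=2: m=26, d=4, a=13
  k=3: m=26, d=55, a=1
  k=4: m=29, d=1, a=58
d=1 and a=2a₀=58 at k=4, so the next step gives (m, d) = (29, 55) again — its k=1 value — and the period has length 4.

[29; 1, 13, 1, 58]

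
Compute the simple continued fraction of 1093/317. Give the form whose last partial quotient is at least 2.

1093 = 3·317 + 142
317 = 2·142 + 33
142 = 4·33 + 10
33 = 3·10 + 3
10 = 3·3 + 1
3 = 3·1 + 0  (stop)
So 1093/317 = [3; 2, 4, 3, 3, 3].

[3; 2, 4, 3, 3, 3]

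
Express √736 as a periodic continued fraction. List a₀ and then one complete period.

a₀ = ⌊√736⌋ = 27.
With m₀=0, d₀=1 and mₖ₊₁ = dₖaₖ − mₖ, dₖ₊₁ = (n − mₖ₊₁²)/dₖ, aₖ₊₁ = ⌊(a₀+mₖ₊₁)/dₖ₊₁⌋:
  k=1: m=27, d=7, a=7
  k=2: m=22, d=36, a=1
  k=3: m=14, d=15, a=2
  k=4: m=16, d=32, a=1
  k=5: m=16, d=15, a=2
  k=6: m=14, d=36, a=1
  k=7: m=22, d=7, a=7
  k=8: m=27, d=1, a=54
d=1 and a=2a₀=54 at k=8, so the next step gives (m, d) = (27, 7) again — its k=1 value — and the period has length 8.

[27; 7, 1, 2, 1, 2, 1, 7, 54]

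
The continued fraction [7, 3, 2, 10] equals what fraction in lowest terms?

Fold from the inside: start with 10/1.
  2 + 1/10 = 21/10
  3 + 10/21 = 73/21
  7 + 21/73 = 532/73

532/73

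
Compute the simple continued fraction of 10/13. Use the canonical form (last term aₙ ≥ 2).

10 = 0×13 + 10
13 = 1×10 + 3
10 = 3×3 + 1
3 = 3×1 + 0  (stop)
So 10/13 = [0; 1, 3, 3].

[0; 1, 3, 3]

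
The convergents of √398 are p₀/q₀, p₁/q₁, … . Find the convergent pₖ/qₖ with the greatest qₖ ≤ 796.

√398 = [19; 1, 18, 1, 38, …] (period length 4).
Convergents:
  p_0/q_0 = 19/1
  p_1/q_1 = 20/1
  p_2/q_2 = 379/19
  p_3/q_3 = 399/20
  p_4/q_4 = 15541/779
  p_5/q_5 = 15940/799
q_4 = 779 ≤ 796 < 799 = q_5, so the answer is 15541/779.

15541/779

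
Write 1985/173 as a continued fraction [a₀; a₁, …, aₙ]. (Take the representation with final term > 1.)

[11; 2, 9, 9]

1985 = 11·173 + 82
173 = 2·82 + 9
82 = 9·9 + 1
9 = 9·1 + 0  (stop)
So 1985/173 = [11; 2, 9, 9].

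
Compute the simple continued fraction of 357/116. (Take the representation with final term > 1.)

[3; 12, 1, 8]

357 = 3×116 + 9
116 = 12×9 + 8
9 = 1×8 + 1
8 = 8×1 + 0  (stop)
So 357/116 = [3; 12, 1, 8].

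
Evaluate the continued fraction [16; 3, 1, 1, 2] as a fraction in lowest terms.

293/18

Fold from the inside: start with 2/1.
  1 + 1/2 = 3/2
  1 + 2/3 = 5/3
  3 + 3/5 = 18/5
  16 + 5/18 = 293/18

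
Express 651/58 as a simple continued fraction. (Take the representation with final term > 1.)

[11; 4, 2, 6]

651 = 11*58 + 13
58 = 4*13 + 6
13 = 2*6 + 1
6 = 6*1 + 0  (stop)
So 651/58 = [11; 4, 2, 6].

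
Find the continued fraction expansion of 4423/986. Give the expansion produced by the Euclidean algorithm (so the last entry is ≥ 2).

[4; 2, 17, 9, 3]

4423 = 4·986 + 479
986 = 2·479 + 28
479 = 17·28 + 3
28 = 9·3 + 1
3 = 3·1 + 0  (stop)
So 4423/986 = [4; 2, 17, 9, 3].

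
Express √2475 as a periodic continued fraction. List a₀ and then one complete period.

[49; 1, 2, 1, 98]

a₀ = ⌊√2475⌋ = 49.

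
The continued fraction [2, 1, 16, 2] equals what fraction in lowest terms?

103/35

Using pₖ = aₖpₖ₋₁ + pₖ₋₂ and qₖ = aₖqₖ₋₁ + qₖ₋₂:
  k=0: a=2, p=2, q=1
  k=1: a=1, p=3, q=1
  k=2: a=16, p=50, q=17
  k=3: a=2, p=103, q=35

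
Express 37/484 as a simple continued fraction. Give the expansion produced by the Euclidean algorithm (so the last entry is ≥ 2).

[0; 13, 12, 3]

37 = 0*484 + 37
484 = 13*37 + 3
37 = 12*3 + 1
3 = 3*1 + 0  (stop)
So 37/484 = [0; 13, 12, 3].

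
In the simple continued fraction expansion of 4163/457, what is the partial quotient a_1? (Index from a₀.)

4163 = 9·457 + 50   →  a_0 = 9
457 = 9·50 + 7   →  a_1 = 9

9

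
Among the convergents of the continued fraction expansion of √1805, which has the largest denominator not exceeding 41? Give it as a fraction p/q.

√1805 = [42; 2, 16, 2, 84, …] (period length 4).
Convergents:
  p_0/q_0 = 42/1
  p_1/q_1 = 85/2
  p_2/q_2 = 1402/33
  p_3/q_3 = 2889/68
q_2 = 33 ≤ 41 < 68 = q_3, so the answer is 1402/33.

1402/33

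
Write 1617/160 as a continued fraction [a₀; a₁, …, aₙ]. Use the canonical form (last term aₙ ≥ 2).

1617 = 10*160 + 17
160 = 9*17 + 7
17 = 2*7 + 3
7 = 2*3 + 1
3 = 3*1 + 0  (stop)
So 1617/160 = [10; 9, 2, 2, 3].

[10; 9, 2, 2, 3]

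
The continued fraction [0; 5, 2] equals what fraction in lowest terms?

Fold from the inside: start with 2/1.
  5 + 1/2 = 11/2
  0 + 2/11 = 2/11

2/11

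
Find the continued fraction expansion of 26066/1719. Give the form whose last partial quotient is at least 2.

26066 = 15×1719 + 281
1719 = 6×281 + 33
281 = 8×33 + 17
33 = 1×17 + 16
17 = 1×16 + 1
16 = 16×1 + 0  (stop)
So 26066/1719 = [15; 6, 8, 1, 1, 16].

[15; 6, 8, 1, 1, 16]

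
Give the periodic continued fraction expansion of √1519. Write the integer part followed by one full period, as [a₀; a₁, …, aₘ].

a₀ = ⌊√1519⌋ = 38.
With m₀=0, d₀=1 and mₖ₊₁ = dₖaₖ − mₖ, dₖ₊₁ = (n − mₖ₊₁²)/dₖ, aₖ₊₁ = ⌊(a₀+mₖ₊₁)/dₖ₊₁⌋:
  k=1: m=38, d=75, a=1
  k=2: m=37, d=2, a=37
  k=3: m=37, d=75, a=1
  k=4: m=38, d=1, a=76
d=1 and a=2a₀=76 at k=4, so the next step gives (m, d) = (38, 75) again — its k=1 value — and the period has length 4.

[38; 1, 37, 1, 76]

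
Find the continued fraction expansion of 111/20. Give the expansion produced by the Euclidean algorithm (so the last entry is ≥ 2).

[5; 1, 1, 4, 2]

111 = 5·20 + 11
20 = 1·11 + 9
11 = 1·9 + 2
9 = 4·2 + 1
2 = 2·1 + 0  (stop)
So 111/20 = [5; 1, 1, 4, 2].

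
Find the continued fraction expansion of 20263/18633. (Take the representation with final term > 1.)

20263 = 1×18633 + 1630
18633 = 11×1630 + 703
1630 = 2×703 + 224
703 = 3×224 + 31
224 = 7×31 + 7
31 = 4×7 + 3
7 = 2×3 + 1
3 = 3×1 + 0  (stop)
So 20263/18633 = [1; 11, 2, 3, 7, 4, 2, 3].

[1; 11, 2, 3, 7, 4, 2, 3]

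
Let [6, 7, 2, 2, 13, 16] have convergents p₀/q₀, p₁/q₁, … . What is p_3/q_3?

Using pₖ = aₖpₖ₋₁ + pₖ₋₂, qₖ = aₖqₖ₋₁ + qₖ₋₂ (with p₋₁=1, p₋₂=0, q₋₁=0, q₋₂=1):
  k=0: a=6, p=6, q=1
  k=1: a=7, p=43, q=7
  k=2: a=2, p=92, q=15
  k=3: a=2, p=227, q=37

227/37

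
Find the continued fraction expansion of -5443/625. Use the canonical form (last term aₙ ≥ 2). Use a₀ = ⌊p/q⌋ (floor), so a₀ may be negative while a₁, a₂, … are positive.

[-9; 3, 2, 3, 3, 2, 3]

-5443 = -9·625 + 182
625 = 3·182 + 79
182 = 2·79 + 24
79 = 3·24 + 7
24 = 3·7 + 3
7 = 2·3 + 1
3 = 3·1 + 0  (stop)
So -5443/625 = [-9; 3, 2, 3, 3, 2, 3].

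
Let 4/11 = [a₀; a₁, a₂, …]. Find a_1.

4 = 0·11 + 4   →  a_0 = 0
11 = 2·4 + 3   →  a_1 = 2

2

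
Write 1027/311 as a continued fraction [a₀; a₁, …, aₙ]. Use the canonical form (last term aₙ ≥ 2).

[3; 3, 3, 4, 7]

1027 = 3*311 + 94
311 = 3*94 + 29
94 = 3*29 + 7
29 = 4*7 + 1
7 = 7*1 + 0  (stop)
So 1027/311 = [3; 3, 3, 4, 7].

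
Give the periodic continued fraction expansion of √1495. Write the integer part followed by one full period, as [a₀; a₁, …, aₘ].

[38; 1, 1, 1, 76]

a₀ = ⌊√1495⌋ = 38.
With m₀=0, d₀=1 and mₖ₊₁ = dₖaₖ − mₖ, dₖ₊₁ = (n − mₖ₊₁²)/dₖ, aₖ₊₁ = ⌊(a₀+mₖ₊₁)/dₖ₊₁⌋:
  k=1: m=38, d=51, a=1
  k=2: m=13, d=26, a=1
  k=3: m=13, d=51, a=1
  k=4: m=38, d=1, a=76
d=1 and a=2a₀=76 at k=4, so the next step gives (m, d) = (38, 51) again — its k=1 value — and the period has length 4.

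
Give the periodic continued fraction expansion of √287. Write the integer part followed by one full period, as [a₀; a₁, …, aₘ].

a₀ = ⌊√287⌋ = 16.
With m₀=0, d₀=1 and mₖ₊₁ = dₖaₖ − mₖ, dₖ₊₁ = (n − mₖ₊₁²)/dₖ, aₖ₊₁ = ⌊(a₀+mₖ₊₁)/dₖ₊₁⌋:
  k=1: m=16, d=31, a=1
  k=2: m=15, d=2, a=15
  k=3: m=15, d=31, a=1
  k=4: m=16, d=1, a=32
d=1 and a=2a₀=32 at k=4, so the next step gives (m, d) = (16, 31) again — its k=1 value — and the period has length 4.

[16; 1, 15, 1, 32]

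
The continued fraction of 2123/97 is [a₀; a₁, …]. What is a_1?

1

2123 = 21·97 + 86   →  a_0 = 21
97 = 1·86 + 11   →  a_1 = 1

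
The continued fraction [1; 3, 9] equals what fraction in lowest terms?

Using pₖ = aₖpₖ₋₁ + pₖ₋₂ and qₖ = aₖqₖ₋₁ + qₖ₋₂:
  k=0: a=1, p=1, q=1
  k=1: a=3, p=4, q=3
  k=2: a=9, p=37, q=28

37/28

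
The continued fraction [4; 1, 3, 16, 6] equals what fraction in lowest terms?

Using pₖ = aₖpₖ₋₁ + pₖ₋₂ and qₖ = aₖqₖ₋₁ + qₖ₋₂:
  k=0: a=4, p=4, q=1
  k=1: a=1, p=5, q=1
  k=2: a=3, p=19, q=4
  k=3: a=16, p=309, q=65
  k=4: a=6, p=1873, q=394

1873/394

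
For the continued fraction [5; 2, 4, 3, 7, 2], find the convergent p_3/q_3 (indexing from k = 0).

158/29

Using pₖ = aₖpₖ₋₁ + pₖ₋₂, qₖ = aₖqₖ₋₁ + qₖ₋₂ (with p₋₁=1, p₋₂=0, q₋₁=0, q₋₂=1):
  k=0: a=5, p=5, q=1
  k=1: a=2, p=11, q=2
  k=2: a=4, p=49, q=9
  k=3: a=3, p=158, q=29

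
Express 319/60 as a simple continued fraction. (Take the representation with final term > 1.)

[5; 3, 6, 3]

319 = 5·60 + 19
60 = 3·19 + 3
19 = 6·3 + 1
3 = 3·1 + 0  (stop)
So 319/60 = [5; 3, 6, 3].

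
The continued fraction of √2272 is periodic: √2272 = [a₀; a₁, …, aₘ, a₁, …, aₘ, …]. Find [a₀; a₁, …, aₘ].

[47; 1, 1, 1, 94]

a₀ = ⌊√2272⌋ = 47.
With m₀=0, d₀=1 and mₖ₊₁ = dₖaₖ − mₖ, dₖ₊₁ = (n − mₖ₊₁²)/dₖ, aₖ₊₁ = ⌊(a₀+mₖ₊₁)/dₖ₊₁⌋:
  k=1: m=47, d=63, a=1
  k=2: m=16, d=32, a=1
  k=3: m=16, d=63, a=1
  k=4: m=47, d=1, a=94
d=1 and a=2a₀=94 at k=4, so the next step gives (m, d) = (47, 63) again — its k=1 value — and the period has length 4.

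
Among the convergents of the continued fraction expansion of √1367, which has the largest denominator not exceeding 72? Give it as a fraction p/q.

√1367 = [36; 1, 35, 1, 72, …] (period length 4).
Convergents:
  p_0/q_0 = 36/1
  p_1/q_1 = 37/1
  p_2/q_2 = 1331/36
  p_3/q_3 = 1368/37
  p_4/q_4 = 99827/2700
q_3 = 37 ≤ 72 < 2700 = q_4, so the answer is 1368/37.

1368/37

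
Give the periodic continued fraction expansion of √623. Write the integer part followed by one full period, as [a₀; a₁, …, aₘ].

[24; 1, 23, 1, 48]

a₀ = ⌊√623⌋ = 24.
With m₀=0, d₀=1 and mₖ₊₁ = dₖaₖ − mₖ, dₖ₊₁ = (n − mₖ₊₁²)/dₖ, aₖ₊₁ = ⌊(a₀+mₖ₊₁)/dₖ₊₁⌋:
  k=1: m=24, d=47, a=1
  k=2: m=23, d=2, a=23
  k=3: m=23, d=47, a=1
  k=4: m=24, d=1, a=48
d=1 and a=2a₀=48 at k=4, so the next step gives (m, d) = (24, 47) again — its k=1 value — and the period has length 4.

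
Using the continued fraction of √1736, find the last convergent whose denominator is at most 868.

31249/750

√1736 = [41; 1, 1, 1, 82, …] (period length 4).
Convergents:
  p_0/q_0 = 41/1
  p_1/q_1 = 42/1
  p_2/q_2 = 83/2
  p_3/q_3 = 125/3
  p_4/q_4 = 10333/248
  p_5/q_5 = 10458/251
  p_6/q_6 = 20791/499
  p_7/q_7 = 31249/750
  p_8/q_8 = 2583209/61999
q_7 = 750 ≤ 868 < 61999 = q_8, so the answer is 31249/750.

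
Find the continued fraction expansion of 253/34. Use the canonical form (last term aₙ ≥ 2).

[7; 2, 3, 1, 3]

253 = 7·34 + 15
34 = 2·15 + 4
15 = 3·4 + 3
4 = 1·3 + 1
3 = 3·1 + 0  (stop)
So 253/34 = [7; 2, 3, 1, 3].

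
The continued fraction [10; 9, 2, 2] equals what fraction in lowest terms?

Using pₖ = aₖpₖ₋₁ + pₖ₋₂ and qₖ = aₖqₖ₋₁ + qₖ₋₂:
  k=0: a=10, p=10, q=1
  k=1: a=9, p=91, q=9
  k=2: a=2, p=192, q=19
  k=3: a=2, p=475, q=47

475/47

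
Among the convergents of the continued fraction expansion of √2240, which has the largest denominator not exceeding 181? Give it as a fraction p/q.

3313/70

√2240 = [47; 3, 23, 3, 94, …] (period length 4).
Convergents:
  p_0/q_0 = 47/1
  p_1/q_1 = 142/3
  p_2/q_2 = 3313/70
  p_3/q_3 = 10081/213
q_2 = 70 ≤ 181 < 213 = q_3, so the answer is 3313/70.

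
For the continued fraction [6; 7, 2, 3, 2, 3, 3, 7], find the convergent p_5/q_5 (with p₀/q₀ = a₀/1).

Using pₖ = aₖpₖ₋₁ + pₖ₋₂, qₖ = aₖqₖ₋₁ + qₖ₋₂ (with p₋₁=1, p₋₂=0, q₋₁=0, q₋₂=1):
  k=0: a=6, p=6, q=1
  k=1: a=7, p=43, q=7
  k=2: a=2, p=92, q=15
  k=3: a=3, p=319, q=52
  k=4: a=2, p=730, q=119
  k=5: a=3, p=2509, q=409

2509/409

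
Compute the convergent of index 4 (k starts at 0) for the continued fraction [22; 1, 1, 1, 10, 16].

Using pₖ = aₖpₖ₋₁ + pₖ₋₂, qₖ = aₖqₖ₋₁ + qₖ₋₂ (with p₋₁=1, p₋₂=0, q₋₁=0, q₋₂=1):
  k=0: a=22, p=22, q=1
  k=1: a=1, p=23, q=1
  k=2: a=1, p=45, q=2
  k=3: a=1, p=68, q=3
  k=4: a=10, p=725, q=32

725/32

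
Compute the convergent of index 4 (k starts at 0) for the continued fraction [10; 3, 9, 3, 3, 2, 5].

Using pₖ = aₖpₖ₋₁ + pₖ₋₂, qₖ = aₖqₖ₋₁ + qₖ₋₂ (with p₋₁=1, p₋₂=0, q₋₁=0, q₋₂=1):
  k=0: a=10, p=10, q=1
  k=1: a=3, p=31, q=3
  k=2: a=9, p=289, q=28
  k=3: a=3, p=898, q=87
  k=4: a=3, p=2983, q=289

2983/289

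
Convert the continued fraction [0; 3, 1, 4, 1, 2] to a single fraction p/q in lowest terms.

Fold from the inside: start with 2/1.
  1 + 1/2 = 3/2
  4 + 2/3 = 14/3
  1 + 3/14 = 17/14
  3 + 14/17 = 65/17
  0 + 17/65 = 17/65

17/65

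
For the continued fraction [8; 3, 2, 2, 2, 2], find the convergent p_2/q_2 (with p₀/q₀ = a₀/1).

58/7

Using pₖ = aₖpₖ₋₁ + pₖ₋₂, qₖ = aₖqₖ₋₁ + qₖ₋₂ (with p₋₁=1, p₋₂=0, q₋₁=0, q₋₂=1):
  k=0: a=8, p=8, q=1
  k=1: a=3, p=25, q=3
  k=2: a=2, p=58, q=7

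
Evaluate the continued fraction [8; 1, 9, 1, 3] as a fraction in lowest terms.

Using pₖ = aₖpₖ₋₁ + pₖ₋₂ and qₖ = aₖqₖ₋₁ + qₖ₋₂:
  k=0: a=8, p=8, q=1
  k=1: a=1, p=9, q=1
  k=2: a=9, p=89, q=10
  k=3: a=1, p=98, q=11
  k=4: a=3, p=383, q=43

383/43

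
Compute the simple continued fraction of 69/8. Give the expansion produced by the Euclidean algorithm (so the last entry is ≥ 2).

[8; 1, 1, 1, 2]

69 = 8×8 + 5
8 = 1×5 + 3
5 = 1×3 + 2
3 = 1×2 + 1
2 = 2×1 + 0  (stop)
So 69/8 = [8; 1, 1, 1, 2].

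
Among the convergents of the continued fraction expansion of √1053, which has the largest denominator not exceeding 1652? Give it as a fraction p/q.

√1053 = [32; 2, 4, 2, 64, …] (period length 4).
Convergents:
  p_0/q_0 = 32/1
  p_1/q_1 = 65/2
  p_2/q_2 = 292/9
  p_3/q_3 = 649/20
  p_4/q_4 = 41828/1289
  p_5/q_5 = 84305/2598
q_4 = 1289 ≤ 1652 < 2598 = q_5, so the answer is 41828/1289.

41828/1289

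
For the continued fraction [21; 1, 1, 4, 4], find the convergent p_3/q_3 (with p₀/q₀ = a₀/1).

194/9

Using pₖ = aₖpₖ₋₁ + pₖ₋₂, qₖ = aₖqₖ₋₁ + qₖ₋₂ (with p₋₁=1, p₋₂=0, q₋₁=0, q₋₂=1):
  k=0: a=21, p=21, q=1
  k=1: a=1, p=22, q=1
  k=2: a=1, p=43, q=2
  k=3: a=4, p=194, q=9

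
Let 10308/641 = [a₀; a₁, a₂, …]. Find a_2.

3

10308 = 16·641 + 52   →  a_0 = 16
641 = 12·52 + 17   →  a_1 = 12
52 = 3·17 + 1   →  a_2 = 3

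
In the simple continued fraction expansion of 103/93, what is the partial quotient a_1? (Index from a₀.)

103 = 1·93 + 10   →  a_0 = 1
93 = 9·10 + 3   →  a_1 = 9

9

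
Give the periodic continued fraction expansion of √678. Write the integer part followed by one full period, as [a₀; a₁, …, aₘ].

a₀ = ⌊√678⌋ = 26.
With m₀=0, d₀=1 and mₖ₊₁ = dₖaₖ − mₖ, dₖ₊₁ = (n − mₖ₊₁²)/dₖ, aₖ₊₁ = ⌊(a₀+mₖ₊₁)/dₖ₊₁⌋:
  k=1: m=26, d=2, a=26
  k=2: m=26, d=1, a=52
d=1 and a=2a₀=52 at k=2, so the next step gives (m, d) = (26, 2) again — its k=1 value — and the period has length 2.

[26; 26, 52]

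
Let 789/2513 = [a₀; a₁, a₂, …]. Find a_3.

789 = 0·2513 + 789   →  a_0 = 0
2513 = 3·789 + 146   →  a_1 = 3
789 = 5·146 + 59   →  a_2 = 5
146 = 2·59 + 28   →  a_3 = 2

2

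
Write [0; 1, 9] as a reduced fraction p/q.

9/10

Using pₖ = aₖpₖ₋₁ + pₖ₋₂ and qₖ = aₖqₖ₋₁ + qₖ₋₂:
  k=0: a=0, p=0, q=1
  k=1: a=1, p=1, q=1
  k=2: a=9, p=9, q=10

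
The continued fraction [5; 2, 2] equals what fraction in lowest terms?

Fold from the inside: start with 2/1.
  2 + 1/2 = 5/2
  5 + 2/5 = 27/5

27/5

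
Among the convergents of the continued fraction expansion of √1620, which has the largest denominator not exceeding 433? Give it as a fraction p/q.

√1620 = [40; 4, 80, …] (period length 2).
Convergents:
  p_0/q_0 = 40/1
  p_1/q_1 = 161/4
  p_2/q_2 = 12920/321
  p_3/q_3 = 51841/1288
q_2 = 321 ≤ 433 < 1288 = q_3, so the answer is 12920/321.

12920/321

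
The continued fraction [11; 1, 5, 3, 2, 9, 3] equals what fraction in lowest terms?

Fold from the inside: start with 3/1.
  9 + 1/3 = 28/3
  2 + 3/28 = 59/28
  3 + 28/59 = 205/59
  5 + 59/205 = 1084/205
  1 + 205/1084 = 1289/1084
  11 + 1084/1289 = 15263/1289

15263/1289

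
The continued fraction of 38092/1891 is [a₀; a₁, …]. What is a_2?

1

38092 = 20·1891 + 272   →  a_0 = 20
1891 = 6·272 + 259   →  a_1 = 6
272 = 1·259 + 13   →  a_2 = 1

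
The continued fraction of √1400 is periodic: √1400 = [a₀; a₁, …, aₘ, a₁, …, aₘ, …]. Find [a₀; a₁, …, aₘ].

[37; 2, 2, 2, 74]

a₀ = ⌊√1400⌋ = 37.
With m₀=0, d₀=1 and mₖ₊₁ = dₖaₖ − mₖ, dₖ₊₁ = (n − mₖ₊₁²)/dₖ, aₖ₊₁ = ⌊(a₀+mₖ₊₁)/dₖ₊₁⌋:
  k=1: m=37, d=31, a=2
  k=2: m=25, d=25, a=2
  k=3: m=25, d=31, a=2
  k=4: m=37, d=1, a=74
d=1 and a=2a₀=74 at k=4, so the next step gives (m, d) = (37, 31) again — its k=1 value — and the period has length 4.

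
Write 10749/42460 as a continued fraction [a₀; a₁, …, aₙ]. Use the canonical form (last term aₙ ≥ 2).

[0; 3, 1, 19, 18, 2, 14]

10749 = 0*42460 + 10749
42460 = 3*10749 + 10213
10749 = 1*10213 + 536
10213 = 19*536 + 29
536 = 18*29 + 14
29 = 2*14 + 1
14 = 14*1 + 0  (stop)
So 10749/42460 = [0; 3, 1, 19, 18, 2, 14].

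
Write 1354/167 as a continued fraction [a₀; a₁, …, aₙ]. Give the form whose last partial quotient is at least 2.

1354 = 8×167 + 18
167 = 9×18 + 5
18 = 3×5 + 3
5 = 1×3 + 2
3 = 1×2 + 1
2 = 2×1 + 0  (stop)
So 1354/167 = [8; 9, 3, 1, 1, 2].

[8; 9, 3, 1, 1, 2]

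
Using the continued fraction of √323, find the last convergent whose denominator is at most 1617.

√323 = [17; 1, 34, …] (period length 2).
Convergents:
  p_0/q_0 = 17/1
  p_1/q_1 = 18/1
  p_2/q_2 = 629/35
  p_3/q_3 = 647/36
  p_4/q_4 = 22627/1259
  p_5/q_5 = 23274/1295
  p_6/q_6 = 813943/45289
q_5 = 1295 ≤ 1617 < 45289 = q_6, so the answer is 23274/1295.

23274/1295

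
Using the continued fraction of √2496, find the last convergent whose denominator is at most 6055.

√2496 = [49; 1, 23, 1, 98, …] (period length 4).
Convergents:
  p_0/q_0 = 49/1
  p_1/q_1 = 50/1
  p_2/q_2 = 1199/24
  p_3/q_3 = 1249/25
  p_4/q_4 = 123601/2474
  p_5/q_5 = 124850/2499
  p_6/q_6 = 2995151/59951
q_5 = 2499 ≤ 6055 < 59951 = q_6, so the answer is 124850/2499.

124850/2499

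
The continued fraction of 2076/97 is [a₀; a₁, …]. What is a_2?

2076 = 21·97 + 39   →  a_0 = 21
97 = 2·39 + 19   →  a_1 = 2
39 = 2·19 + 1   →  a_2 = 2

2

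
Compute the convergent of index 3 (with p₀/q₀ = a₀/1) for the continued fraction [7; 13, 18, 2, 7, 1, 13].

Using pₖ = aₖpₖ₋₁ + pₖ₋₂, qₖ = aₖqₖ₋₁ + qₖ₋₂ (with p₋₁=1, p₋₂=0, q₋₁=0, q₋₂=1):
  k=0: a=7, p=7, q=1
  k=1: a=13, p=92, q=13
  k=2: a=18, p=1663, q=235
  k=3: a=2, p=3418, q=483

3418/483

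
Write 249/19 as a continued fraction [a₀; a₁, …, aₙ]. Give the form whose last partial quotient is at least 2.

[13; 9, 2]

249 = 13*19 + 2
19 = 9*2 + 1
2 = 2*1 + 0  (stop)
So 249/19 = [13; 9, 2].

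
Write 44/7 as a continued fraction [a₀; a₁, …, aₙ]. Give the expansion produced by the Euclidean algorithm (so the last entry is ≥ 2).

[6; 3, 2]

44 = 6·7 + 2
7 = 3·2 + 1
2 = 2·1 + 0  (stop)
So 44/7 = [6; 3, 2].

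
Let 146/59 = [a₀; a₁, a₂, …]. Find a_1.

146 = 2·59 + 28   →  a_0 = 2
59 = 2·28 + 3   →  a_1 = 2

2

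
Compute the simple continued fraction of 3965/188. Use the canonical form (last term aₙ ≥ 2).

3965 = 21×188 + 17
188 = 11×17 + 1
17 = 17×1 + 0  (stop)
So 3965/188 = [21; 11, 17].

[21; 11, 17]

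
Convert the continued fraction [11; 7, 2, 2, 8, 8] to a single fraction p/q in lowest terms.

28116/2525

Fold from the inside: start with 8/1.
  8 + 1/8 = 65/8
  2 + 8/65 = 138/65
  2 + 65/138 = 341/138
  7 + 138/341 = 2525/341
  11 + 341/2525 = 28116/2525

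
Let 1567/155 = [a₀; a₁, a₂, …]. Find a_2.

8

1567 = 10·155 + 17   →  a_0 = 10
155 = 9·17 + 2   →  a_1 = 9
17 = 8·2 + 1   →  a_2 = 8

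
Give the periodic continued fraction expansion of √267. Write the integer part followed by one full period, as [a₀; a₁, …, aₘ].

a₀ = ⌊√267⌋ = 16.
With m₀=0, d₀=1 and mₖ₊₁ = dₖaₖ − mₖ, dₖ₊₁ = (n − mₖ₊₁²)/dₖ, aₖ₊₁ = ⌊(a₀+mₖ₊₁)/dₖ₊₁⌋:
  k=1: m=16, d=11, a=2
  k=2: m=6, d=21, a=1
  k=3: m=15, d=2, a=15
  k=4: m=15, d=21, a=1
  k=5: m=6, d=11, a=2
  k=6: m=16, d=1, a=32
d=1 and a=2a₀=32 at k=6, so the next step gives (m, d) = (16, 11) again — its k=1 value — and the period has length 6.

[16; 2, 1, 15, 1, 2, 32]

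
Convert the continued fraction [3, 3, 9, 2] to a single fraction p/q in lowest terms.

Fold from the inside: start with 2/1.
  9 + 1/2 = 19/2
  3 + 2/19 = 59/19
  3 + 19/59 = 196/59

196/59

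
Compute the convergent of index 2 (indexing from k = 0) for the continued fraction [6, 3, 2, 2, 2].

Using pₖ = aₖpₖ₋₁ + pₖ₋₂, qₖ = aₖqₖ₋₁ + qₖ₋₂ (with p₋₁=1, p₋₂=0, q₋₁=0, q₋₂=1):
  k=0: a=6, p=6, q=1
  k=1: a=3, p=19, q=3
  k=2: a=2, p=44, q=7

44/7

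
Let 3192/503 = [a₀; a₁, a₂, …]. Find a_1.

2

3192 = 6·503 + 174   →  a_0 = 6
503 = 2·174 + 155   →  a_1 = 2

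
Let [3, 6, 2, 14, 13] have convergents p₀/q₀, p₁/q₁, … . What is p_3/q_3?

Using pₖ = aₖpₖ₋₁ + pₖ₋₂, qₖ = aₖqₖ₋₁ + qₖ₋₂ (with p₋₁=1, p₋₂=0, q₋₁=0, q₋₂=1):
  k=0: a=3, p=3, q=1
  k=1: a=6, p=19, q=6
  k=2: a=2, p=41, q=13
  k=3: a=14, p=593, q=188

593/188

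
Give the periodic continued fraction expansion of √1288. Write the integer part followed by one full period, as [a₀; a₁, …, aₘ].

a₀ = ⌊√1288⌋ = 35.
With m₀=0, d₀=1 and mₖ₊₁ = dₖaₖ − mₖ, dₖ₊₁ = (n − mₖ₊₁²)/dₖ, aₖ₊₁ = ⌊(a₀+mₖ₊₁)/dₖ₊₁⌋:
  k=1: m=35, d=63, a=1
  k=2: m=28, d=8, a=7
  k=3: m=28, d=63, a=1
  k=4: m=35, d=1, a=70
d=1 and a=2a₀=70 at k=4, so the next step gives (m, d) = (35, 63) again — its k=1 value — and the period has length 4.

[35; 1, 7, 1, 70]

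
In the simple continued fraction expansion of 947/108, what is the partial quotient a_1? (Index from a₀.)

947 = 8·108 + 83   →  a_0 = 8
108 = 1·83 + 25   →  a_1 = 1

1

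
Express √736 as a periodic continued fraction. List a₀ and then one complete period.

a₀ = ⌊√736⌋ = 27.
With m₀=0, d₀=1 and mₖ₊₁ = dₖaₖ − mₖ, dₖ₊₁ = (n − mₖ₊₁²)/dₖ, aₖ₊₁ = ⌊(a₀+mₖ₊₁)/dₖ₊₁⌋:
  k=1: m=27, d=7, a=7
  k=2: m=22, d=36, a=1
  k=3: m=14, d=15, a=2
  k=4: m=16, d=32, a=1
  k=5: m=16, d=15, a=2
  k=6: m=14, d=36, a=1
  k=7: m=22, d=7, a=7
  k=8: m=27, d=1, a=54
d=1 and a=2a₀=54 at k=8, so the next step gives (m, d) = (27, 7) again — its k=1 value — and the period has length 8.

[27; 7, 1, 2, 1, 2, 1, 7, 54]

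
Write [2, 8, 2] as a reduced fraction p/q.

36/17

Fold from the inside: start with 2/1.
  8 + 1/2 = 17/2
  2 + 2/17 = 36/17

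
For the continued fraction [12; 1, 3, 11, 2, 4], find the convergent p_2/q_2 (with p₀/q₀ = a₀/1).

Using pₖ = aₖpₖ₋₁ + pₖ₋₂, qₖ = aₖqₖ₋₁ + qₖ₋₂ (with p₋₁=1, p₋₂=0, q₋₁=0, q₋₂=1):
  k=0: a=12, p=12, q=1
  k=1: a=1, p=13, q=1
  k=2: a=3, p=51, q=4

51/4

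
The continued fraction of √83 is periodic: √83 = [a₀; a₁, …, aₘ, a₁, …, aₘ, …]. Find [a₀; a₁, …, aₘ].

[9; 9, 18]

a₀ = ⌊√83⌋ = 9.
With m₀=0, d₀=1 and mₖ₊₁ = dₖaₖ − mₖ, dₖ₊₁ = (n − mₖ₊₁²)/dₖ, aₖ₊₁ = ⌊(a₀+mₖ₊₁)/dₖ₊₁⌋:
  k=1: m=9, d=2, a=9
  k=2: m=9, d=1, a=18
d=1 and a=2a₀=18 at k=2, so the next step gives (m, d) = (9, 2) again — its k=1 value — and the period has length 2.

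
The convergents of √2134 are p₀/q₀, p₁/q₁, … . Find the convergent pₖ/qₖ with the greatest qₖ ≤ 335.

9701/210

√2134 = [46; 5, 8, 5, 92, …] (period length 4).
Convergents:
  p_0/q_0 = 46/1
  p_1/q_1 = 231/5
  p_2/q_2 = 1894/41
  p_3/q_3 = 9701/210
  p_4/q_4 = 894386/19361
q_3 = 210 ≤ 335 < 19361 = q_4, so the answer is 9701/210.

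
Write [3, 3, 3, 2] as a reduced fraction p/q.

Fold from the inside: start with 2/1.
  3 + 1/2 = 7/2
  3 + 2/7 = 23/7
  3 + 7/23 = 76/23

76/23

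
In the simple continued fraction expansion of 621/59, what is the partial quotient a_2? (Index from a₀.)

621 = 10·59 + 31   →  a_0 = 10
59 = 1·31 + 28   →  a_1 = 1
31 = 1·28 + 3   →  a_2 = 1

1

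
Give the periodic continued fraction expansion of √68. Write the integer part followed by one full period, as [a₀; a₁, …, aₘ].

[8; 4, 16]

a₀ = ⌊√68⌋ = 8.
With m₀=0, d₀=1 and mₖ₊₁ = dₖaₖ − mₖ, dₖ₊₁ = (n − mₖ₊₁²)/dₖ, aₖ₊₁ = ⌊(a₀+mₖ₊₁)/dₖ₊₁⌋:
  k=1: m=8, d=4, a=4
  k=2: m=8, d=1, a=16
d=1 and a=2a₀=16 at k=2, so the next step gives (m, d) = (8, 4) again — its k=1 value — and the period has length 2.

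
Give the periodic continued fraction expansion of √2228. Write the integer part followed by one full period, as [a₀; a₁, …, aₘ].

a₀ = ⌊√2228⌋ = 47.
With m₀=0, d₀=1 and mₖ₊₁ = dₖaₖ − mₖ, dₖ₊₁ = (n − mₖ₊₁²)/dₖ, aₖ₊₁ = ⌊(a₀+mₖ₊₁)/dₖ₊₁⌋:
  k=1: m=47, d=19, a=4
  k=2: m=29, d=73, a=1
  k=3: m=44, d=4, a=22
  k=4: m=44, d=73, a=1
  k=5: m=29, d=19, a=4
  k=6: m=47, d=1, a=94
d=1 and a=2a₀=94 at k=6, so the next step gives (m, d) = (47, 19) again — its k=1 value — and the period has length 6.

[47; 4, 1, 22, 1, 4, 94]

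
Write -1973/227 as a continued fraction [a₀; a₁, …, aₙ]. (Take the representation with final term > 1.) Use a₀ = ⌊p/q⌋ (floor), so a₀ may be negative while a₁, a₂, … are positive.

-1973 = -9·227 + 70
227 = 3·70 + 17
70 = 4·17 + 2
17 = 8·2 + 1
2 = 2·1 + 0  (stop)
So -1973/227 = [-9; 3, 4, 8, 2].

[-9; 3, 4, 8, 2]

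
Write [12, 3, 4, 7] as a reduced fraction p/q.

1157/94

Fold from the inside: start with 7/1.
  4 + 1/7 = 29/7
  3 + 7/29 = 94/29
  12 + 29/94 = 1157/94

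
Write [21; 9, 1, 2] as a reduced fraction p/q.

Using pₖ = aₖpₖ₋₁ + pₖ₋₂ and qₖ = aₖqₖ₋₁ + qₖ₋₂:
  k=0: a=21, p=21, q=1
  k=1: a=9, p=190, q=9
  k=2: a=1, p=211, q=10
  k=3: a=2, p=612, q=29

612/29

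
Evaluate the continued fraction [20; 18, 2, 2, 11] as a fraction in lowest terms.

Using pₖ = aₖpₖ₋₁ + pₖ₋₂ and qₖ = aₖqₖ₋₁ + qₖ₋₂:
  k=0: a=20, p=20, q=1
  k=1: a=18, p=361, q=18
  k=2: a=2, p=742, q=37
  k=3: a=2, p=1845, q=92
  k=4: a=11, p=21037, q=1049

21037/1049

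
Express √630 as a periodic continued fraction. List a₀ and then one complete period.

a₀ = ⌊√630⌋ = 25.
With m₀=0, d₀=1 and mₖ₊₁ = dₖaₖ − mₖ, dₖ₊₁ = (n − mₖ₊₁²)/dₖ, aₖ₊₁ = ⌊(a₀+mₖ₊₁)/dₖ₊₁⌋:
  k=1: m=25, d=5, a=10
  k=2: m=25, d=1, a=50
d=1 and a=2a₀=50 at k=2, so the next step gives (m, d) = (25, 5) again — its k=1 value — and the period has length 2.

[25; 10, 50]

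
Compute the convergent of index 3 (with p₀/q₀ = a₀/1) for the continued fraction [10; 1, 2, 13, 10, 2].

427/40

Using pₖ = aₖpₖ₋₁ + pₖ₋₂, qₖ = aₖqₖ₋₁ + qₖ₋₂ (with p₋₁=1, p₋₂=0, q₋₁=0, q₋₂=1):
  k=0: a=10, p=10, q=1
  k=1: a=1, p=11, q=1
  k=2: a=2, p=32, q=3
  k=3: a=13, p=427, q=40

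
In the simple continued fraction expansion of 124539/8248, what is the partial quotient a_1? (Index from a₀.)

10

124539 = 15·8248 + 819   →  a_0 = 15
8248 = 10·819 + 58   →  a_1 = 10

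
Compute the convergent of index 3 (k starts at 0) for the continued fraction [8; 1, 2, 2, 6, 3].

Using pₖ = aₖpₖ₋₁ + pₖ₋₂, qₖ = aₖqₖ₋₁ + qₖ₋₂ (with p₋₁=1, p₋₂=0, q₋₁=0, q₋₂=1):
  k=0: a=8, p=8, q=1
  k=1: a=1, p=9, q=1
  k=2: a=2, p=26, q=3
  k=3: a=2, p=61, q=7

61/7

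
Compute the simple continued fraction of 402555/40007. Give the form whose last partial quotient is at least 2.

402555 = 10*40007 + 2485
40007 = 16*2485 + 247
2485 = 10*247 + 15
247 = 16*15 + 7
15 = 2*7 + 1
7 = 7*1 + 0  (stop)
So 402555/40007 = [10; 16, 10, 16, 2, 7].

[10; 16, 10, 16, 2, 7]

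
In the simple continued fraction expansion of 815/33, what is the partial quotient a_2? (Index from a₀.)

815 = 24·33 + 23   →  a_0 = 24
33 = 1·23 + 10   →  a_1 = 1
23 = 2·10 + 3   →  a_2 = 2

2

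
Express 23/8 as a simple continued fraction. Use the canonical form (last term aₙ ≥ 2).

[2; 1, 7]

23 = 2*8 + 7
8 = 1*7 + 1
7 = 7*1 + 0  (stop)
So 23/8 = [2; 1, 7].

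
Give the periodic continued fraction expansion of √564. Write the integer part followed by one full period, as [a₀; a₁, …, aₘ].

[23; 1, 2, 1, 46]

a₀ = ⌊√564⌋ = 23.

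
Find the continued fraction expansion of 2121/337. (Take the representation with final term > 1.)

2121 = 6·337 + 99
337 = 3·99 + 40
99 = 2·40 + 19
40 = 2·19 + 2
19 = 9·2 + 1
2 = 2·1 + 0  (stop)
So 2121/337 = [6; 3, 2, 2, 9, 2].

[6; 3, 2, 2, 9, 2]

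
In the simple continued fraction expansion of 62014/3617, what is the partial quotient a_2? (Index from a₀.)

1

62014 = 17·3617 + 525   →  a_0 = 17
3617 = 6·525 + 467   →  a_1 = 6
525 = 1·467 + 58   →  a_2 = 1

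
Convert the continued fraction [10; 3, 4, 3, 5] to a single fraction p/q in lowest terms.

Fold from the inside: start with 5/1.
  3 + 1/5 = 16/5
  4 + 5/16 = 69/16
  3 + 16/69 = 223/69
  10 + 69/223 = 2299/223

2299/223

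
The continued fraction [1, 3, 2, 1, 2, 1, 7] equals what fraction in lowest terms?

371/286

Using pₖ = aₖpₖ₋₁ + pₖ₋₂ and qₖ = aₖqₖ₋₁ + qₖ₋₂:
  k=0: a=1, p=1, q=1
  k=1: a=3, p=4, q=3
  k=2: a=2, p=9, q=7
  k=3: a=1, p=13, q=10
  k=4: a=2, p=35, q=27
  k=5: a=1, p=48, q=37
  k=6: a=7, p=371, q=286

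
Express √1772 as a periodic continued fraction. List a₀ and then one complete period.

a₀ = ⌊√1772⌋ = 42.
With m₀=0, d₀=1 and mₖ₊₁ = dₖaₖ − mₖ, dₖ₊₁ = (n − mₖ₊₁²)/dₖ, aₖ₊₁ = ⌊(a₀+mₖ₊₁)/dₖ₊₁⌋:
  k=1: m=42, d=8, a=10
  k=2: m=38, d=41, a=1
  k=3: m=3, d=43, a=1
  k=4: m=40, d=4, a=20
  k=5: m=40, d=43, a=1
  k=6: m=3, d=41, a=1
  k=7: m=38, d=8, a=10
  k=8: m=42, d=1, a=84
d=1 and a=2a₀=84 at k=8, so the next step gives (m, d) = (42, 8) again — its k=1 value — and the period has length 8.

[42; 10, 1, 1, 20, 1, 1, 10, 84]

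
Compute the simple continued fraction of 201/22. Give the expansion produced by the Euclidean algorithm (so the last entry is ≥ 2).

[9; 7, 3]

201 = 9×22 + 3
22 = 7×3 + 1
3 = 3×1 + 0  (stop)
So 201/22 = [9; 7, 3].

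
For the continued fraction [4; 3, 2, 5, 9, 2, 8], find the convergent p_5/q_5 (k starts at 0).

3157/736

Using pₖ = aₖpₖ₋₁ + pₖ₋₂, qₖ = aₖqₖ₋₁ + qₖ₋₂ (with p₋₁=1, p₋₂=0, q₋₁=0, q₋₂=1):
  k=0: a=4, p=4, q=1
  k=1: a=3, p=13, q=3
  k=2: a=2, p=30, q=7
  k=3: a=5, p=163, q=38
  k=4: a=9, p=1497, q=349
  k=5: a=2, p=3157, q=736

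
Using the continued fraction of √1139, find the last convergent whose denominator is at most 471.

9146/271

√1139 = [33; 1, 2, 1, 66, …] (period length 4).
Convergents:
  p_0/q_0 = 33/1
  p_1/q_1 = 34/1
  p_2/q_2 = 101/3
  p_3/q_3 = 135/4
  p_4/q_4 = 9011/267
  p_5/q_5 = 9146/271
  p_6/q_6 = 27303/809
q_5 = 271 ≤ 471 < 809 = q_6, so the answer is 9146/271.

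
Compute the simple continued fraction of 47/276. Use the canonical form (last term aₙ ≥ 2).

[0; 5, 1, 6, 1, 5]

47 = 0*276 + 47
276 = 5*47 + 41
47 = 1*41 + 6
41 = 6*6 + 5
6 = 1*5 + 1
5 = 5*1 + 0  (stop)
So 47/276 = [0; 5, 1, 6, 1, 5].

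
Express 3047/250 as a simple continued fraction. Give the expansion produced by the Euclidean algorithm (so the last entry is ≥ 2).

[12; 5, 3, 7, 2]

3047 = 12×250 + 47
250 = 5×47 + 15
47 = 3×15 + 2
15 = 7×2 + 1
2 = 2×1 + 0  (stop)
So 3047/250 = [12; 5, 3, 7, 2].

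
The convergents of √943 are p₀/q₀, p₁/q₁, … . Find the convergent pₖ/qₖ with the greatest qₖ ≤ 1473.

44742/1457

√943 = [30; 1, 2, 2, 2, 1, 60, …] (period length 6).
Convergents:
  p_0/q_0 = 30/1
  p_1/q_1 = 31/1
  p_2/q_2 = 92/3
  p_3/q_3 = 215/7
  p_4/q_4 = 522/17
  p_5/q_5 = 737/24
  p_6/q_6 = 44742/1457
  p_7/q_7 = 45479/1481
q_6 = 1457 ≤ 1473 < 1481 = q_7, so the answer is 44742/1457.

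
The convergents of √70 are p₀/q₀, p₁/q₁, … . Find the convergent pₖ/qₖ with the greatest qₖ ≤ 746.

√70 = [8; 2, 1, 2, 1, 2, 16, …] (period length 6).
Convergents:
  p_0/q_0 = 8/1
  p_1/q_1 = 17/2
  p_2/q_2 = 25/3
  p_3/q_3 = 67/8
  p_4/q_4 = 92/11
  p_5/q_5 = 251/30
  p_6/q_6 = 4108/491
  p_7/q_7 = 8467/1012
q_6 = 491 ≤ 746 < 1012 = q_7, so the answer is 4108/491.

4108/491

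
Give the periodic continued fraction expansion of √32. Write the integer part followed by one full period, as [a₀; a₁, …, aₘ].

a₀ = ⌊√32⌋ = 5.
With m₀=0, d₀=1 and mₖ₊₁ = dₖaₖ − mₖ, dₖ₊₁ = (n − mₖ₊₁²)/dₖ, aₖ₊₁ = ⌊(a₀+mₖ₊₁)/dₖ₊₁⌋:
  k=1: m=5, d=7, a=1
  k=2: m=2, d=4, a=1
  k=3: m=2, d=7, a=1
  k=4: m=5, d=1, a=10
d=1 and a=2a₀=10 at k=4, so the next step gives (m, d) = (5, 7) again — its k=1 value — and the period has length 4.

[5; 1, 1, 1, 10]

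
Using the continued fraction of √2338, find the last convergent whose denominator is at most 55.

822/17

√2338 = [48; 2, 1, 5, 48, 5, 1, 2, 96, …] (period length 8).
Convergents:
  p_0/q_0 = 48/1
  p_1/q_1 = 97/2
  p_2/q_2 = 145/3
  p_3/q_3 = 822/17
  p_4/q_4 = 39601/819
q_3 = 17 ≤ 55 < 819 = q_4, so the answer is 822/17.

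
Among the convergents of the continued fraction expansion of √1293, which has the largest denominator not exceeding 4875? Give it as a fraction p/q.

√1293 = [35; 1, 22, 1, 70, …] (period length 4).
Convergents:
  p_0/q_0 = 35/1
  p_1/q_1 = 36/1
  p_2/q_2 = 827/23
  p_3/q_3 = 863/24
  p_4/q_4 = 61237/1703
  p_5/q_5 = 62100/1727
  p_6/q_6 = 1427437/39697
q_5 = 1727 ≤ 4875 < 39697 = q_6, so the answer is 62100/1727.

62100/1727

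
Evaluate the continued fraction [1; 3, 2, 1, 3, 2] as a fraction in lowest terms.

Fold from the inside: start with 2/1.
  3 + 1/2 = 7/2
  1 + 2/7 = 9/7
  2 + 7/9 = 25/9
  3 + 9/25 = 84/25
  1 + 25/84 = 109/84

109/84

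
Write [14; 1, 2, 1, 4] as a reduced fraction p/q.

Fold from the inside: start with 4/1.
  1 + 1/4 = 5/4
  2 + 4/5 = 14/5
  1 + 5/14 = 19/14
  14 + 14/19 = 280/19

280/19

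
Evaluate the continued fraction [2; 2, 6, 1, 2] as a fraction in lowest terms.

Fold from the inside: start with 2/1.
  1 + 1/2 = 3/2
  6 + 2/3 = 20/3
  2 + 3/20 = 43/20
  2 + 20/43 = 106/43

106/43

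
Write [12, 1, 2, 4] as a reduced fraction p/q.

Fold from the inside: start with 4/1.
  2 + 1/4 = 9/4
  1 + 4/9 = 13/9
  12 + 9/13 = 165/13

165/13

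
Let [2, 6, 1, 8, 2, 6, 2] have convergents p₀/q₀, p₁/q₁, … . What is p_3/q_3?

Using pₖ = aₖpₖ₋₁ + pₖ₋₂, qₖ = aₖqₖ₋₁ + qₖ₋₂ (with p₋₁=1, p₋₂=0, q₋₁=0, q₋₂=1):
  k=0: a=2, p=2, q=1
  k=1: a=6, p=13, q=6
  k=2: a=1, p=15, q=7
  k=3: a=8, p=133, q=62

133/62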